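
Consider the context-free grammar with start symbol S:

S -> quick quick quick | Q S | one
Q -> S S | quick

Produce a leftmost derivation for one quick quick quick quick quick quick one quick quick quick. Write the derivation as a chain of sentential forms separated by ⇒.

S ⇒ Q S ⇒ S S S ⇒ Q S S S ⇒ S S S S S ⇒ one S S S S ⇒ one quick quick quick S S S ⇒ one quick quick quick quick quick quick S S ⇒ one quick quick quick quick quick quick one S ⇒ one quick quick quick quick quick quick one quick quick quick

S ⇒ Q S   [S -> Q S]
Q S ⇒ S S S   [Q -> S S]
S S S ⇒ Q S S S   [S -> Q S]
Q S S S ⇒ S S S S S   [Q -> S S]
S S S S S ⇒ one S S S S   [S -> one]
one S S S S ⇒ one quick quick quick S S S   [S -> quick quick quick]
one quick quick quick S S S ⇒ one quick quick quick quick quick quick S S   [S -> quick quick quick]
one quick quick quick quick quick quick S S ⇒ one quick quick quick quick quick quick one S   [S -> one]
one quick quick quick quick quick quick one S ⇒ one quick quick quick quick quick quick one quick quick quick   [S -> quick quick quick]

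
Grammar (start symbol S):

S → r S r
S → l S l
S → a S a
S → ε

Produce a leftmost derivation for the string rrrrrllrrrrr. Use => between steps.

S => rSr   [S → r S r]
rSr => rrSrr   [S → r S r]
rrSrr => rrrSrrr   [S → r S r]
rrrSrrr => rrrrSrrrr   [S → r S r]
rrrrSrrrr => rrrrrSrrrrr   [S → r S r]
rrrrrSrrrrr => rrrrrlSlrrrrr   [S → l S l]
rrrrrlSlrrrrr => rrrrrllrrrrr   [S → ε]

S => rSr => rrSrr => rrrSrrr => rrrrSrrrr => rrrrrSrrrrr => rrrrrlSlrrrrr => rrrrrllrrrrr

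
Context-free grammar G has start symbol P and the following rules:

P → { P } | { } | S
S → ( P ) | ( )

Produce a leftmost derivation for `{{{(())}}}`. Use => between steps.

P => {P}   [P → { P }]
{P} => {{P}}   [P → { P }]
{{P}} => {{{P}}}   [P → { P }]
{{{P}}} => {{{S}}}   [P → S]
{{{S}}} => {{{(P)}}}   [S → ( P )]
{{{(P)}}} => {{{(S)}}}   [P → S]
{{{(S)}}} => {{{(())}}}   [S → ( )]

P => {P} => {{P}} => {{{P}}} => {{{S}}} => {{{(P)}}} => {{{(S)}}} => {{{(())}}}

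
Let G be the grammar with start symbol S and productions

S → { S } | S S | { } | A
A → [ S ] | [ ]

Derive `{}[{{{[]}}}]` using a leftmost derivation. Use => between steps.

S => SS => {}S => {}A => {}[S] => {}[{S}] => {}[{{S}}] => {}[{{{S}}}] => {}[{{{A}}}] => {}[{{{[]}}}]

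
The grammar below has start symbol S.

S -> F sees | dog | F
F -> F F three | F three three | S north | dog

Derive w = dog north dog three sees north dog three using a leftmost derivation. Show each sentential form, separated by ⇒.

S ⇒ F ⇒ F F three ⇒ S north F three ⇒ F sees north F three ⇒ F F three sees north F three ⇒ S north F three sees north F three ⇒ dog north F three sees north F three ⇒ dog north dog three sees north F three ⇒ dog north dog three sees north dog three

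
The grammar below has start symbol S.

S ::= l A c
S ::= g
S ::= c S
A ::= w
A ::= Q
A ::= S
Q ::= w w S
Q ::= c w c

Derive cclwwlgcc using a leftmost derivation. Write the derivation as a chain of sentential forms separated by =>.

S => cS => ccS => cclAc => cclQc => cclwwSc => cclwwlAcc => cclwwlScc => cclwwlgcc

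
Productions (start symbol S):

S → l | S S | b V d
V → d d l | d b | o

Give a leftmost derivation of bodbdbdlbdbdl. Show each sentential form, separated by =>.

S => SS   [S → S S]
SS => bVdS   [S → b V d]
bVdS => bodS   [V → o]
bodS => bodSS   [S → S S]
bodSS => bodSSS   [S → S S]
bodSSS => bodSSSS   [S → S S]
bodSSSS => bodbVdSSS   [S → b V d]
bodbVdSSS => bodbdbdSSS   [V → d b]
bodbdbdSSS => bodbdbdlSS   [S → l]
bodbdbdlSS => bodbdbdlbVdS   [S → b V d]
bodbdbdlbVdS => bodbdbdlbdbdS   [V → d b]
bodbdbdlbdbdS => bodbdbdlbdbdl   [S → l]

S => SS => bVdS => bodS => bodSS => bodSSS => bodSSSS => bodbVdSSS => bodbdbdSSS => bodbdbdlSS => bodbdbdlbVdS => bodbdbdlbdbdS => bodbdbdlbdbdl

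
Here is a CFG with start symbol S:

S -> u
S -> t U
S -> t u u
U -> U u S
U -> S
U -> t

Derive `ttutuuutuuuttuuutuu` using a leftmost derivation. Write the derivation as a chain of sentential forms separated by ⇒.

S⇒tU⇒tUuS⇒tUuSuS⇒tUuSuSuS⇒tUuSuSuSuS⇒ttuSuSuSuS⇒ttutuuuSuSuS⇒ttutuuutuuuSuS⇒ttutuuutuuutUuS⇒ttutuuutuuutSuS⇒ttutuuutuuuttuuuS⇒ttutuuutuuuttuuutuu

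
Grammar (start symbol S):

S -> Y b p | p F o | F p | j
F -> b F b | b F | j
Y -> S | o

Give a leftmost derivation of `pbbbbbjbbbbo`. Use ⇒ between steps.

S ⇒ pFo   [S -> p F o]
pFo ⇒ pbFbo   [F -> b F b]
pbFbo ⇒ pbbFbo   [F -> b F]
pbbFbo ⇒ pbbbFbbo   [F -> b F b]
pbbbFbbo ⇒ pbbbbFbbbo   [F -> b F b]
pbbbbFbbbo ⇒ pbbbbbFbbbbo   [F -> b F b]
pbbbbbFbbbbo ⇒ pbbbbbjbbbbo   [F -> j]

S ⇒ pFo ⇒ pbFbo ⇒ pbbFbo ⇒ pbbbFbbo ⇒ pbbbbFbbbo ⇒ pbbbbbFbbbbo ⇒ pbbbbbjbbbbo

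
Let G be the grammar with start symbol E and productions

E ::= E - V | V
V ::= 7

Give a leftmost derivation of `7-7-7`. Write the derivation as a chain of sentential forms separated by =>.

E=>E-V=>E-V-V=>V-V-V=>7-V-V=>7-7-V=>7-7-7

E => E-V   [E ::= E - V]
E-V => E-V-V   [E ::= E - V]
E-V-V => V-V-V   [E ::= V]
V-V-V => 7-V-V   [V ::= 7]
7-V-V => 7-7-V   [V ::= 7]
7-7-V => 7-7-7   [V ::= 7]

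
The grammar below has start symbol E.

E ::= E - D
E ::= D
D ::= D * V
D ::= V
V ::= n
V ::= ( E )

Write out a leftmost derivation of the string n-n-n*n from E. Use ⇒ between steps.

E ⇒ E-D   [E ::= E - D]
E-D ⇒ E-D-D   [E ::= E - D]
E-D-D ⇒ D-D-D   [E ::= D]
D-D-D ⇒ V-D-D   [D ::= V]
V-D-D ⇒ n-D-D   [V ::= n]
n-D-D ⇒ n-V-D   [D ::= V]
n-V-D ⇒ n-n-D   [V ::= n]
n-n-D ⇒ n-n-D*V   [D ::= D * V]
n-n-D*V ⇒ n-n-V*V   [D ::= V]
n-n-V*V ⇒ n-n-n*V   [V ::= n]
n-n-n*V ⇒ n-n-n*n   [V ::= n]

E⇒E-D⇒E-D-D⇒D-D-D⇒V-D-D⇒n-D-D⇒n-V-D⇒n-n-D⇒n-n-D*V⇒n-n-V*V⇒n-n-n*V⇒n-n-n*n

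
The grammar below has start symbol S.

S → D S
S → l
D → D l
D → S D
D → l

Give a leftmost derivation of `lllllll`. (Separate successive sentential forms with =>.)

S => DS => DlS => DllS => DlllS => llllS => llllDS => llllDlS => llllllS => lllllll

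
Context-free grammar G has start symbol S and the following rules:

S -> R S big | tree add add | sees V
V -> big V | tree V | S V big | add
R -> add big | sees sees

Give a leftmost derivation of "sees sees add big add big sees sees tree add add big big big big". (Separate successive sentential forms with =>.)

S => R S big => sees sees S big => sees sees R S big big => sees sees add big S big big => sees sees add big R S big big big => sees sees add big add big S big big big => sees sees add big add big R S big big big big => sees sees add big add big sees sees S big big big big => sees sees add big add big sees sees tree add add big big big big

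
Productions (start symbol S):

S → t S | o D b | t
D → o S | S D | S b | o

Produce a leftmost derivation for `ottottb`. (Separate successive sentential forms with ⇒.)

S ⇒ oDb   [S → o D b]
oDb ⇒ oSDb   [D → S D]
oSDb ⇒ otSDb   [S → t S]
otSDb ⇒ ottDb   [S → t]
ottDb ⇒ ottoSb   [D → o S]
ottoSb ⇒ ottotSb   [S → t S]
ottotSb ⇒ ottottb   [S → t]

S ⇒ oDb ⇒ oSDb ⇒ otSDb ⇒ ottDb ⇒ ottoSb ⇒ ottotSb ⇒ ottottb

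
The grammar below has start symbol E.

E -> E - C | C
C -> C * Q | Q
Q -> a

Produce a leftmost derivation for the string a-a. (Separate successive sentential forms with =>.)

E=>E-C=>C-C=>Q-C=>a-C=>a-Q=>a-a

E => E-C   [E -> E - C]
E-C => C-C   [E -> C]
C-C => Q-C   [C -> Q]
Q-C => a-C   [Q -> a]
a-C => a-Q   [C -> Q]
a-Q => a-a   [Q -> a]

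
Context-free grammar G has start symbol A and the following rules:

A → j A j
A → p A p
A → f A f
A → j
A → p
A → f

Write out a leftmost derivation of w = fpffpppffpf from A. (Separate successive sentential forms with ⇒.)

A ⇒ fAf ⇒ fpApf ⇒ fpfAfpf ⇒ fpffAffpf ⇒ fpffpApffpf ⇒ fpffpppffpf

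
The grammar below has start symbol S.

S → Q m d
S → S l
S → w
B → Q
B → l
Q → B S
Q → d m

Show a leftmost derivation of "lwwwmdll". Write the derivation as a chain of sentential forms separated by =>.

S => Sl => Sll => Qmdll => BSmdll => QSmdll => BSSmdll => QSSmdll => BSSSmdll => lSSSmdll => lwSSmdll => lwwSmdll => lwwwmdll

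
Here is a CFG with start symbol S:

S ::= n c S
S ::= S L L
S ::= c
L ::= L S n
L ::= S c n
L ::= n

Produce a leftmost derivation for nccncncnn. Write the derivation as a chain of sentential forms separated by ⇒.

S ⇒ SLL ⇒ ncSLL ⇒ nccLL ⇒ nccLSnL ⇒ nccLSnSnL ⇒ nccnSnSnL ⇒ nccncnSnL ⇒ nccncncnL ⇒ nccncncnn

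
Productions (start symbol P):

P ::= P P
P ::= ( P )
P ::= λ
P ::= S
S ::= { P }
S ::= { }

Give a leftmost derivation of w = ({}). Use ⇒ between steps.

P⇒PP⇒PPP⇒PPPP⇒(P)PPP⇒(S)PPP⇒({P})PPP⇒({})PPP⇒({})PP⇒({})P⇒({})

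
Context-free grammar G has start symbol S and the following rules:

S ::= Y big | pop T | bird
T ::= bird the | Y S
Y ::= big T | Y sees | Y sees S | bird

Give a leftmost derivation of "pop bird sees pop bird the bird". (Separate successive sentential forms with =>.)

S => pop T => pop Y S => pop Y sees S S => pop bird sees S S => pop bird sees pop T S => pop bird sees pop bird the S => pop bird sees pop bird the bird

S => pop T   [S ::= pop T]
pop T => pop Y S   [T ::= Y S]
pop Y S => pop Y sees S S   [Y ::= Y sees S]
pop Y sees S S => pop bird sees S S   [Y ::= bird]
pop bird sees S S => pop bird sees pop T S   [S ::= pop T]
pop bird sees pop T S => pop bird sees pop bird the S   [T ::= bird the]
pop bird sees pop bird the S => pop bird sees pop bird the bird   [S ::= bird]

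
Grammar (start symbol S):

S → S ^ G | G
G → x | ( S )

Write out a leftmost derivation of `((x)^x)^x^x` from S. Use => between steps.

S=>S^G=>S^G^G=>G^G^G=>(S)^G^G=>(S^G)^G^G=>(G^G)^G^G=>((S)^G)^G^G=>((G)^G)^G^G=>((x)^G)^G^G=>((x)^x)^G^G=>((x)^x)^x^G=>((x)^x)^x^x

S => S^G   [S → S ^ G]
S^G => S^G^G   [S → S ^ G]
S^G^G => G^G^G   [S → G]
G^G^G => (S)^G^G   [G → ( S )]
(S)^G^G => (S^G)^G^G   [S → S ^ G]
(S^G)^G^G => (G^G)^G^G   [S → G]
(G^G)^G^G => ((S)^G)^G^G   [G → ( S )]
((S)^G)^G^G => ((G)^G)^G^G   [S → G]
((G)^G)^G^G => ((x)^G)^G^G   [G → x]
((x)^G)^G^G => ((x)^x)^G^G   [G → x]
((x)^x)^G^G => ((x)^x)^x^G   [G → x]
((x)^x)^x^G => ((x)^x)^x^x   [G → x]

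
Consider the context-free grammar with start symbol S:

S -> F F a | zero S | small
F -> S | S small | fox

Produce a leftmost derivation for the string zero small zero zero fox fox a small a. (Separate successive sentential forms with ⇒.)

S ⇒ zero S   [S -> zero S]
zero S ⇒ zero F F a   [S -> F F a]
zero F F a ⇒ zero S F a   [F -> S]
zero S F a ⇒ zero small F a   [S -> small]
zero small F a ⇒ zero small S small a   [F -> S small]
zero small S small a ⇒ zero small zero S small a   [S -> zero S]
zero small zero S small a ⇒ zero small zero zero S small a   [S -> zero S]
zero small zero zero S small a ⇒ zero small zero zero F F a small a   [S -> F F a]
zero small zero zero F F a small a ⇒ zero small zero zero fox F a small a   [F -> fox]
zero small zero zero fox F a small a ⇒ zero small zero zero fox fox a small a   [F -> fox]

S ⇒ zero S ⇒ zero F F a ⇒ zero S F a ⇒ zero small F a ⇒ zero small S small a ⇒ zero small zero S small a ⇒ zero small zero zero S small a ⇒ zero small zero zero F F a small a ⇒ zero small zero zero fox F a small a ⇒ zero small zero zero fox fox a small a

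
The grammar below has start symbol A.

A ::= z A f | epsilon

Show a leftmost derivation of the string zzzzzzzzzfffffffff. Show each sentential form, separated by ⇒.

A ⇒ zAf   [A ::= z A f]
zAf ⇒ zzAff   [A ::= z A f]
zzAff ⇒ zzzAfff   [A ::= z A f]
zzzAfff ⇒ zzzzAffff   [A ::= z A f]
zzzzAffff ⇒ zzzzzAfffff   [A ::= z A f]
zzzzzAfffff ⇒ zzzzzzAffffff   [A ::= z A f]
zzzzzzAffffff ⇒ zzzzzzzAfffffff   [A ::= z A f]
zzzzzzzAfffffff ⇒ zzzzzzzzAffffffff   [A ::= z A f]
zzzzzzzzAffffffff ⇒ zzzzzzzzzAfffffffff   [A ::= z A f]
zzzzzzzzzAfffffffff ⇒ zzzzzzzzzfffffffff   [A ::= epsilon]

A ⇒ zAf ⇒ zzAff ⇒ zzzAfff ⇒ zzzzAffff ⇒ zzzzzAfffff ⇒ zzzzzzAffffff ⇒ zzzzzzzAfffffff ⇒ zzzzzzzzAffffffff ⇒ zzzzzzzzzAfffffffff ⇒ zzzzzzzzzfffffffff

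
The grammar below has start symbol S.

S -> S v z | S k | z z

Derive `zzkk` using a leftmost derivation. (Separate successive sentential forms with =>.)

S => Sk => Skk => zzkk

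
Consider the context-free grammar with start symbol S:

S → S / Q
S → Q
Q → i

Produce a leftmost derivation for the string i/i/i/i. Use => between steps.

S => S/Q => S/Q/Q => S/Q/Q/Q => Q/Q/Q/Q => i/Q/Q/Q => i/i/Q/Q => i/i/i/Q => i/i/i/i

S => S/Q   [S → S / Q]
S/Q => S/Q/Q   [S → S / Q]
S/Q/Q => S/Q/Q/Q   [S → S / Q]
S/Q/Q/Q => Q/Q/Q/Q   [S → Q]
Q/Q/Q/Q => i/Q/Q/Q   [Q → i]
i/Q/Q/Q => i/i/Q/Q   [Q → i]
i/i/Q/Q => i/i/i/Q   [Q → i]
i/i/i/Q => i/i/i/i   [Q → i]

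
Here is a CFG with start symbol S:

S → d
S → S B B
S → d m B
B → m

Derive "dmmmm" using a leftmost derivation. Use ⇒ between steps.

S ⇒ SBB   [S → S B B]
SBB ⇒ dmBBB   [S → d m B]
dmBBB ⇒ dmmBB   [B → m]
dmmBB ⇒ dmmmB   [B → m]
dmmmB ⇒ dmmmm   [B → m]

S ⇒ SBB ⇒ dmBBB ⇒ dmmBB ⇒ dmmmB ⇒ dmmmm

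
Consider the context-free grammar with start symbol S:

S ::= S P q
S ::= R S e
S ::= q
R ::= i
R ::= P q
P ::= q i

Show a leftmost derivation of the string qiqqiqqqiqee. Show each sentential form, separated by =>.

S=>RSe=>PqSe=>qiqSe=>qiqRSee=>qiqPqSee=>qiqqiqSee=>qiqqiqSPqee=>qiqqiqqPqee=>qiqqiqqqiqee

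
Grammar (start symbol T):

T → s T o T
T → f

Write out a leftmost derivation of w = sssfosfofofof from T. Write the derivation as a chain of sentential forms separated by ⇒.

T ⇒ sToT ⇒ ssToToT ⇒ sssToToToT ⇒ sssfoToToT ⇒ sssfosToToToT ⇒ sssfosfoToToT ⇒ sssfosfofoToT ⇒ sssfosfofofoT ⇒ sssfosfofofof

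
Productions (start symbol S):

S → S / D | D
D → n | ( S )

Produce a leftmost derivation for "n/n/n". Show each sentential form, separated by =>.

S => S/D => S/D/D => D/D/D => n/D/D => n/n/D => n/n/n

S => S/D   [S → S / D]
S/D => S/D/D   [S → S / D]
S/D/D => D/D/D   [S → D]
D/D/D => n/D/D   [D → n]
n/D/D => n/n/D   [D → n]
n/n/D => n/n/n   [D → n]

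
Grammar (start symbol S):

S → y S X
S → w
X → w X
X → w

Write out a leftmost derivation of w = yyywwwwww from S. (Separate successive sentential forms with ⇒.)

S⇒ySX⇒yySXX⇒yyySXXX⇒yyywXXX⇒yyywwXXX⇒yyywwwXXX⇒yyywwwwXX⇒yyywwwwwX⇒yyywwwwww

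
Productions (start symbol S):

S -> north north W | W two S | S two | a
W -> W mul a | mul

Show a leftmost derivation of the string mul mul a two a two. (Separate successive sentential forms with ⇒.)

S ⇒ W two S ⇒ W mul a two S ⇒ mul mul a two S ⇒ mul mul a two S two ⇒ mul mul a two a two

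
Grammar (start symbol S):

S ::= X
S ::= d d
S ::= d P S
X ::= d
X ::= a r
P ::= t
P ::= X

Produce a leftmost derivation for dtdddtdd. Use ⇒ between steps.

S ⇒ dPS ⇒ dtS ⇒ dtdPS ⇒ dtdXS ⇒ dtddS ⇒ dtdddPS ⇒ dtdddtS ⇒ dtdddtdd

S ⇒ dPS   [S ::= d P S]
dPS ⇒ dtS   [P ::= t]
dtS ⇒ dtdPS   [S ::= d P S]
dtdPS ⇒ dtdXS   [P ::= X]
dtdXS ⇒ dtddS   [X ::= d]
dtddS ⇒ dtdddPS   [S ::= d P S]
dtdddPS ⇒ dtdddtS   [P ::= t]
dtdddtS ⇒ dtdddtdd   [S ::= d d]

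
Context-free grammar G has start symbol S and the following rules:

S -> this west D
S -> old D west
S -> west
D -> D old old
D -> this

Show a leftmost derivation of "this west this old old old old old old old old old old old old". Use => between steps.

S => this west D => this west D old old => this west D old old old old => this west D old old old old old old => this west D old old old old old old old old => this west D old old old old old old old old old old => this west D old old old old old old old old old old old old => this west this old old old old old old old old old old old old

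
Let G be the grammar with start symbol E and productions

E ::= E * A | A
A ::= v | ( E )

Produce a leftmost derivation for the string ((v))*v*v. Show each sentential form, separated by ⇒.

E⇒E*A⇒E*A*A⇒A*A*A⇒(E)*A*A⇒(A)*A*A⇒((E))*A*A⇒((A))*A*A⇒((v))*A*A⇒((v))*v*A⇒((v))*v*v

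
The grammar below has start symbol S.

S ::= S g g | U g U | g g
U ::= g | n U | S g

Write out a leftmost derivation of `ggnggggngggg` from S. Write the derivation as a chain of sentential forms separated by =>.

S => UgU   [S ::= U g U]
UgU => ggU   [U ::= g]
ggU => ggSg   [U ::= S g]
ggSg => ggUgUg   [S ::= U g U]
ggUgUg => ggnUgUg   [U ::= n U]
ggnUgUg => ggnSggUg   [U ::= S g]
ggnSggUg => ggnggggUg   [S ::= g g]
ggnggggUg => ggnggggnUg   [U ::= n U]
ggnggggnUg => ggnggggnSgg   [U ::= S g]
ggnggggnSgg => ggnggggngggg   [S ::= g g]

S=>UgU=>ggU=>ggSg=>ggUgUg=>ggnUgUg=>ggnSggUg=>ggnggggUg=>ggnggggnUg=>ggnggggnSgg=>ggnggggngggg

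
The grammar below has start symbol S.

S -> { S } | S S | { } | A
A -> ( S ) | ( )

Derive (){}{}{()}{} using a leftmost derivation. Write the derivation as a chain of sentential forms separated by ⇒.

S ⇒ SS   [S -> S S]
SS ⇒ SSS   [S -> S S]
SSS ⇒ ASS   [S -> A]
ASS ⇒ ()SS   [A -> ( )]
()SS ⇒ ()SSS   [S -> S S]
()SSS ⇒ ()SSSS   [S -> S S]
()SSSS ⇒ (){}SSS   [S -> { }]
(){}SSS ⇒ (){}{}SS   [S -> { }]
(){}{}SS ⇒ (){}{}{S}S   [S -> { S }]
(){}{}{S}S ⇒ (){}{}{A}S   [S -> A]
(){}{}{A}S ⇒ (){}{}{()}S   [A -> ( )]
(){}{}{()}S ⇒ (){}{}{()}{}   [S -> { }]

S ⇒ SS ⇒ SSS ⇒ ASS ⇒ ()SS ⇒ ()SSS ⇒ ()SSSS ⇒ (){}SSS ⇒ (){}{}SS ⇒ (){}{}{S}S ⇒ (){}{}{A}S ⇒ (){}{}{()}S ⇒ (){}{}{()}{}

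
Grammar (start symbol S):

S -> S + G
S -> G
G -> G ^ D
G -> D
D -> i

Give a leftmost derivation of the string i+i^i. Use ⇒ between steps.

S ⇒ S+G   [S -> S + G]
S+G ⇒ G+G   [S -> G]
G+G ⇒ D+G   [G -> D]
D+G ⇒ i+G   [D -> i]
i+G ⇒ i+G^D   [G -> G ^ D]
i+G^D ⇒ i+D^D   [G -> D]
i+D^D ⇒ i+i^D   [D -> i]
i+i^D ⇒ i+i^i   [D -> i]

S⇒S+G⇒G+G⇒D+G⇒i+G⇒i+G^D⇒i+D^D⇒i+i^D⇒i+i^i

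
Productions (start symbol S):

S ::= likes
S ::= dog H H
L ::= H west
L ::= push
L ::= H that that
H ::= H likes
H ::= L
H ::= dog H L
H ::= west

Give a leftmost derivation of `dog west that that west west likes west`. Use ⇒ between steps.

S ⇒ dog H H   [S ::= dog H H]
dog H H ⇒ dog H likes H   [H ::= H likes]
dog H likes H ⇒ dog L likes H   [H ::= L]
dog L likes H ⇒ dog H west likes H   [L ::= H west]
dog H west likes H ⇒ dog L west likes H   [H ::= L]
dog L west likes H ⇒ dog H west west likes H   [L ::= H west]
dog H west west likes H ⇒ dog L west west likes H   [H ::= L]
dog L west west likes H ⇒ dog H that that west west likes H   [L ::= H that that]
dog H that that west west likes H ⇒ dog west that that west west likes H   [H ::= west]
dog west that that west west likes H ⇒ dog west that that west west likes west   [H ::= west]

S ⇒ dog H H ⇒ dog H likes H ⇒ dog L likes H ⇒ dog H west likes H ⇒ dog L west likes H ⇒ dog H west west likes H ⇒ dog L west west likes H ⇒ dog H that that west west likes H ⇒ dog west that that west west likes H ⇒ dog west that that west west likes west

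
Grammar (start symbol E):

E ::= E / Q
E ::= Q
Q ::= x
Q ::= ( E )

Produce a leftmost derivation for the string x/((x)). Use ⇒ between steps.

E ⇒ E/Q ⇒ Q/Q ⇒ x/Q ⇒ x/(E) ⇒ x/(Q) ⇒ x/((E)) ⇒ x/((Q)) ⇒ x/((x))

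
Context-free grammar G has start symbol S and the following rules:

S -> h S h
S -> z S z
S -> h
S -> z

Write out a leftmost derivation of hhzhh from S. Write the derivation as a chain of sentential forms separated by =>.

S => hSh   [S -> h S h]
hSh => hhShh   [S -> h S h]
hhShh => hhzhh   [S -> z]

S => hSh => hhShh => hhzhh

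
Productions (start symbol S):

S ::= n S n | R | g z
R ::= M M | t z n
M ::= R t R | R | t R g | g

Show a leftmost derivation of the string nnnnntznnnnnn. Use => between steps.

S => nSn => nnSnn => nnnSnnn => nnnnSnnnn => nnnnnSnnnnn => nnnnnRnnnnn => nnnnntznnnnnn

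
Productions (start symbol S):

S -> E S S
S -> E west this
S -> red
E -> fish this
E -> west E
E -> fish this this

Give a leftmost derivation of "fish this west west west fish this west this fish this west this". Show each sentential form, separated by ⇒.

S ⇒ E S S ⇒ fish this S S ⇒ fish this E west this S ⇒ fish this west E west this S ⇒ fish this west west E west this S ⇒ fish this west west west E west this S ⇒ fish this west west west fish this west this S ⇒ fish this west west west fish this west this E west this ⇒ fish this west west west fish this west this fish this west this

S ⇒ E S S   [S -> E S S]
E S S ⇒ fish this S S   [E -> fish this]
fish this S S ⇒ fish this E west this S   [S -> E west this]
fish this E west this S ⇒ fish this west E west this S   [E -> west E]
fish this west E west this S ⇒ fish this west west E west this S   [E -> west E]
fish this west west E west this S ⇒ fish this west west west E west this S   [E -> west E]
fish this west west west E west this S ⇒ fish this west west west fish this west this S   [E -> fish this]
fish this west west west fish this west this S ⇒ fish this west west west fish this west this E west this   [S -> E west this]
fish this west west west fish this west this E west this ⇒ fish this west west west fish this west this fish this west this   [E -> fish this]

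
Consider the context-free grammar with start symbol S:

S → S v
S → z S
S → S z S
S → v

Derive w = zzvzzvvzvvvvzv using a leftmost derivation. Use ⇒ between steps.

S ⇒ zS ⇒ zzS ⇒ zzSzS ⇒ zzvzS ⇒ zzvzSzS ⇒ zzvzSvzS ⇒ zzvzSvvzS ⇒ zzvzzSvvzS ⇒ zzvzzSzSvvzS ⇒ zzvzzSvzSvvzS ⇒ zzvzzvvzSvvzS ⇒ zzvzzvvzSvvvzS ⇒ zzvzzvvzvvvvzS ⇒ zzvzzvvzvvvvzv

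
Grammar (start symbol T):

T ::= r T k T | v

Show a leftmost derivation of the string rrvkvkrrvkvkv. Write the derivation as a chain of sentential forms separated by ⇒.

T ⇒ rTkT   [T ::= r T k T]
rTkT ⇒ rrTkTkT   [T ::= r T k T]
rrTkTkT ⇒ rrvkTkT   [T ::= v]
rrvkTkT ⇒ rrvkvkT   [T ::= v]
rrvkvkT ⇒ rrvkvkrTkT   [T ::= r T k T]
rrvkvkrTkT ⇒ rrvkvkrrTkTkT   [T ::= r T k T]
rrvkvkrrTkTkT ⇒ rrvkvkrrvkTkT   [T ::= v]
rrvkvkrrvkTkT ⇒ rrvkvkrrvkvkT   [T ::= v]
rrvkvkrrvkvkT ⇒ rrvkvkrrvkvkv   [T ::= v]

T⇒rTkT⇒rrTkTkT⇒rrvkTkT⇒rrvkvkT⇒rrvkvkrTkT⇒rrvkvkrrTkTkT⇒rrvkvkrrvkTkT⇒rrvkvkrrvkvkT⇒rrvkvkrrvkvkv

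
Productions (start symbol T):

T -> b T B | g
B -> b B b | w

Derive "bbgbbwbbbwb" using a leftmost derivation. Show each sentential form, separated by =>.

T => bTB   [T -> b T B]
bTB => bbTBB   [T -> b T B]
bbTBB => bbgBB   [T -> g]
bbgBB => bbgbBbB   [B -> b B b]
bbgbBbB => bbgbbBbbB   [B -> b B b]
bbgbbBbbB => bbgbbwbbB   [B -> w]
bbgbbwbbB => bbgbbwbbbBb   [B -> b B b]
bbgbbwbbbBb => bbgbbwbbbwb   [B -> w]

T => bTB => bbTBB => bbgBB => bbgbBbB => bbgbbBbbB => bbgbbwbbB => bbgbbwbbbBb => bbgbbwbbbwb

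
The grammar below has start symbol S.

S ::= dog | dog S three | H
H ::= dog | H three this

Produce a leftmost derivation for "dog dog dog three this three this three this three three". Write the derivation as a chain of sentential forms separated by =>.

S => dog S three => dog dog S three three => dog dog H three three => dog dog H three this three three => dog dog H three this three this three three => dog dog H three this three this three this three three => dog dog dog three this three this three this three three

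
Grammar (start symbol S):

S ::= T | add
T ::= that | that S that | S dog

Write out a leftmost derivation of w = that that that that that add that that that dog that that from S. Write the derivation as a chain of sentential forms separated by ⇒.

S ⇒ T ⇒ that S that ⇒ that T that ⇒ that that S that that ⇒ that that T that that ⇒ that that S dog that that ⇒ that that T dog that that ⇒ that that that S that dog that that ⇒ that that that T that dog that that ⇒ that that that that S that that dog that that ⇒ that that that that T that that dog that that ⇒ that that that that that S that that that dog that that ⇒ that that that that that add that that that dog that that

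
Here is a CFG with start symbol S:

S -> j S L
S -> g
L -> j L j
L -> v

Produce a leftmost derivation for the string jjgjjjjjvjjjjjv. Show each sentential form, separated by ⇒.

S ⇒ jSL ⇒ jjSLL ⇒ jjgLL ⇒ jjgjLjL ⇒ jjgjjLjjL ⇒ jjgjjjLjjjL ⇒ jjgjjjjLjjjjL ⇒ jjgjjjjjLjjjjjL ⇒ jjgjjjjjvjjjjjL ⇒ jjgjjjjjvjjjjjv

S ⇒ jSL   [S -> j S L]
jSL ⇒ jjSLL   [S -> j S L]
jjSLL ⇒ jjgLL   [S -> g]
jjgLL ⇒ jjgjLjL   [L -> j L j]
jjgjLjL ⇒ jjgjjLjjL   [L -> j L j]
jjgjjLjjL ⇒ jjgjjjLjjjL   [L -> j L j]
jjgjjjLjjjL ⇒ jjgjjjjLjjjjL   [L -> j L j]
jjgjjjjLjjjjL ⇒ jjgjjjjjLjjjjjL   [L -> j L j]
jjgjjjjjLjjjjjL ⇒ jjgjjjjjvjjjjjL   [L -> v]
jjgjjjjjvjjjjjL ⇒ jjgjjjjjvjjjjjv   [L -> v]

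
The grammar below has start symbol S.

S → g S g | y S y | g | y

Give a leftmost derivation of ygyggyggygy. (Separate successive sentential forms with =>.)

S => ySy => ygSgy => ygySygy => ygygSgygy => ygyggSggygy => ygyggyggygy

S => ySy   [S → y S y]
ySy => ygSgy   [S → g S g]
ygSgy => ygySygy   [S → y S y]
ygySygy => ygygSgygy   [S → g S g]
ygygSgygy => ygyggSggygy   [S → g S g]
ygyggSggygy => ygyggyggygy   [S → y]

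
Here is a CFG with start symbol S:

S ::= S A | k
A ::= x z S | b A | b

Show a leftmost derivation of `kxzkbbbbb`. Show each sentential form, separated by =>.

S=>SA=>SAA=>SAAA=>SAAAA=>SAAAAA=>kAAAAA=>kxzSAAAA=>kxzSAAAAA=>kxzkAAAAA=>kxzkbAAAA=>kxzkbbAAA=>kxzkbbbAA=>kxzkbbbbA=>kxzkbbbbb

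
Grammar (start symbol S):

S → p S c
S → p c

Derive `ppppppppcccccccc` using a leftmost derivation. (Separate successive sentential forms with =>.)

S => pSc   [S → p S c]
pSc => ppScc   [S → p S c]
ppScc => pppSccc   [S → p S c]
pppSccc => ppppScccc   [S → p S c]
ppppScccc => pppppSccccc   [S → p S c]
pppppSccccc => ppppppScccccc   [S → p S c]
ppppppScccccc => pppppppSccccccc   [S → p S c]
pppppppSccccccc => ppppppppcccccccc   [S → p c]

S => pSc => ppScc => pppSccc => ppppScccc => pppppSccccc => ppppppScccccc => pppppppSccccccc => ppppppppcccccccc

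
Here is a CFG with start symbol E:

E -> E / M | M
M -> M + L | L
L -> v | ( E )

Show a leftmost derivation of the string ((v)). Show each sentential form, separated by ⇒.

E ⇒ M   [E -> M]
M ⇒ L   [M -> L]
L ⇒ (E)   [L -> ( E )]
(E) ⇒ (M)   [E -> M]
(M) ⇒ (L)   [M -> L]
(L) ⇒ ((E))   [L -> ( E )]
((E)) ⇒ ((M))   [E -> M]
((M)) ⇒ ((L))   [M -> L]
((L)) ⇒ ((v))   [L -> v]

E ⇒ M ⇒ L ⇒ (E) ⇒ (M) ⇒ (L) ⇒ ((E)) ⇒ ((M)) ⇒ ((L)) ⇒ ((v))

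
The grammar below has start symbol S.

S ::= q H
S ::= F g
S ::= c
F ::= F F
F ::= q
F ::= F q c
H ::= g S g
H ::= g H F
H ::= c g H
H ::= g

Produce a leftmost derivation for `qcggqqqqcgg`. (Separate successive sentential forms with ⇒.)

S ⇒ qH ⇒ qcgH ⇒ qcggSg ⇒ qcggFgg ⇒ qcggFqcgg ⇒ qcggFFqcgg ⇒ qcggFFFqcgg ⇒ qcggqFFqcgg ⇒ qcggqqFqcgg ⇒ qcggqqqqcgg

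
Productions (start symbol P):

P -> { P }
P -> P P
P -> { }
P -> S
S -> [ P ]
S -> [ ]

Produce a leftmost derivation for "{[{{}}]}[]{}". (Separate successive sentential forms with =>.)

P=>PP=>{P}P=>{S}P=>{[P]}P=>{[{P}]}P=>{[{{}}]}P=>{[{{}}]}PP=>{[{{}}]}SP=>{[{{}}]}[]P=>{[{{}}]}[]{}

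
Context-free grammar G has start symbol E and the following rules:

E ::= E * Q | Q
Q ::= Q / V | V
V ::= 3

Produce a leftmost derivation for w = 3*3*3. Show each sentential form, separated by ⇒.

E ⇒ E*Q   [E ::= E * Q]
E*Q ⇒ E*Q*Q   [E ::= E * Q]
E*Q*Q ⇒ Q*Q*Q   [E ::= Q]
Q*Q*Q ⇒ V*Q*Q   [Q ::= V]
V*Q*Q ⇒ 3*Q*Q   [V ::= 3]
3*Q*Q ⇒ 3*V*Q   [Q ::= V]
3*V*Q ⇒ 3*3*Q   [V ::= 3]
3*3*Q ⇒ 3*3*V   [Q ::= V]
3*3*V ⇒ 3*3*3   [V ::= 3]

E ⇒ E*Q ⇒ E*Q*Q ⇒ Q*Q*Q ⇒ V*Q*Q ⇒ 3*Q*Q ⇒ 3*V*Q ⇒ 3*3*Q ⇒ 3*3*V ⇒ 3*3*3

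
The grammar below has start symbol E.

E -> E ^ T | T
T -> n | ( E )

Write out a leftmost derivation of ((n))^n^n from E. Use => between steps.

E=>E^T=>E^T^T=>T^T^T=>(E)^T^T=>(T)^T^T=>((E))^T^T=>((T))^T^T=>((n))^T^T=>((n))^n^T=>((n))^n^n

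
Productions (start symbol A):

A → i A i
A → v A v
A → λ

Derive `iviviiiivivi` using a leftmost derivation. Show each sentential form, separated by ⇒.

A ⇒ iAi   [A → i A i]
iAi ⇒ ivAvi   [A → v A v]
ivAvi ⇒ iviAivi   [A → i A i]
iviAivi ⇒ ivivAvivi   [A → v A v]
ivivAvivi ⇒ iviviAivivi   [A → i A i]
iviviAivivi ⇒ iviviiAiivivi   [A → i A i]
iviviiAiivivi ⇒ iviviiiivivi   [A → λ]

A⇒iAi⇒ivAvi⇒iviAivi⇒ivivAvivi⇒iviviAivivi⇒iviviiAiivivi⇒iviviiiivivi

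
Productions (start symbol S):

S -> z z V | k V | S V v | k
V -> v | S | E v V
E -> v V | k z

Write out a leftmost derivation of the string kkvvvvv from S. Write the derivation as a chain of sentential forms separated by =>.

S => SVv   [S -> S V v]
SVv => kVv   [S -> k]
kVv => kSv   [V -> S]
kSv => kkVv   [S -> k V]
kkVv => kkEvVv   [V -> E v V]
kkEvVv => kkvVvVv   [E -> v V]
kkvVvVv => kkvvvVv   [V -> v]
kkvvvVv => kkvvvvv   [V -> v]

S => SVv => kVv => kSv => kkVv => kkEvVv => kkvVvVv => kkvvvVv => kkvvvvv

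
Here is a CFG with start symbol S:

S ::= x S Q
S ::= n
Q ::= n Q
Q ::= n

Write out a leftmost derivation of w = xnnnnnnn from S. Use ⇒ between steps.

S ⇒ xSQ   [S ::= x S Q]
xSQ ⇒ xnQ   [S ::= n]
xnQ ⇒ xnnQ   [Q ::= n Q]
xnnQ ⇒ xnnnQ   [Q ::= n Q]
xnnnQ ⇒ xnnnnQ   [Q ::= n Q]
xnnnnQ ⇒ xnnnnnQ   [Q ::= n Q]
xnnnnnQ ⇒ xnnnnnnQ   [Q ::= n Q]
xnnnnnnQ ⇒ xnnnnnnn   [Q ::= n]

S⇒xSQ⇒xnQ⇒xnnQ⇒xnnnQ⇒xnnnnQ⇒xnnnnnQ⇒xnnnnnnQ⇒xnnnnnnn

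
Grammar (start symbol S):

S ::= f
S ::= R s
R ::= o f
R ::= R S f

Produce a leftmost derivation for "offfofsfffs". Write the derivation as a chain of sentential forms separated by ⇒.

S⇒Rs⇒RSfs⇒RSfSfs⇒RSfSfSfs⇒ofSfSfSfs⇒offfSfSfs⇒offfRsfSfs⇒offfofsfSfs⇒offfofsfffs

S ⇒ Rs   [S ::= R s]
Rs ⇒ RSfs   [R ::= R S f]
RSfs ⇒ RSfSfs   [R ::= R S f]
RSfSfs ⇒ RSfSfSfs   [R ::= R S f]
RSfSfSfs ⇒ ofSfSfSfs   [R ::= o f]
ofSfSfSfs ⇒ offfSfSfs   [S ::= f]
offfSfSfs ⇒ offfRsfSfs   [S ::= R s]
offfRsfSfs ⇒ offfofsfSfs   [R ::= o f]
offfofsfSfs ⇒ offfofsfffs   [S ::= f]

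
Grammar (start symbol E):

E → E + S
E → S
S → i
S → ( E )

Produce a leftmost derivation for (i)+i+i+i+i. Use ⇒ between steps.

E⇒E+S⇒E+S+S⇒E+S+S+S⇒E+S+S+S+S⇒S+S+S+S+S⇒(E)+S+S+S+S⇒(S)+S+S+S+S⇒(i)+S+S+S+S⇒(i)+i+S+S+S⇒(i)+i+i+S+S⇒(i)+i+i+i+S⇒(i)+i+i+i+i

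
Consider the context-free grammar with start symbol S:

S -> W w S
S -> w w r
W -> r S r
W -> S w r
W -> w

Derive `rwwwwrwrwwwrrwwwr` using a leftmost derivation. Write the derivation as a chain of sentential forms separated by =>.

S => WwS => rSrwS => rWwSrwS => rSwrwSrwS => rWwSwrwSrwS => rwwSwrwSrwS => rwwwwrwrwSrwS => rwwwwrwrwwwrrwS => rwwwwrwrwwwrrwwwr

S => WwS   [S -> W w S]
WwS => rSrwS   [W -> r S r]
rSrwS => rWwSrwS   [S -> W w S]
rWwSrwS => rSwrwSrwS   [W -> S w r]
rSwrwSrwS => rWwSwrwSrwS   [S -> W w S]
rWwSwrwSrwS => rwwSwrwSrwS   [W -> w]
rwwSwrwSrwS => rwwwwrwrwSrwS   [S -> w w r]
rwwwwrwrwSrwS => rwwwwrwrwwwrrwS   [S -> w w r]
rwwwwrwrwwwrrwS => rwwwwrwrwwwrrwwwr   [S -> w w r]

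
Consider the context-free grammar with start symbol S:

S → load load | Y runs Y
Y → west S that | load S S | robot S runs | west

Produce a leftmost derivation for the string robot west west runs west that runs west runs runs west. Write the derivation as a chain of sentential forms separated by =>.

S => Y runs Y => robot S runs runs Y => robot Y runs Y runs runs Y => robot west S that runs Y runs runs Y => robot west Y runs Y that runs Y runs runs Y => robot west west runs Y that runs Y runs runs Y => robot west west runs west that runs Y runs runs Y => robot west west runs west that runs west runs runs Y => robot west west runs west that runs west runs runs west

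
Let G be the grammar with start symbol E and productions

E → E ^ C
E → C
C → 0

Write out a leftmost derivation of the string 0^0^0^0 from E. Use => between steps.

E => E^C => E^C^C => E^C^C^C => C^C^C^C => 0^C^C^C => 0^0^C^C => 0^0^0^C => 0^0^0^0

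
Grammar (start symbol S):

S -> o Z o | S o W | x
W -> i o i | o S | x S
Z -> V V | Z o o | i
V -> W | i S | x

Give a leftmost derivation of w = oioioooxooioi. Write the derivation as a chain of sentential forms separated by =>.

S => SoW   [S -> S o W]
SoW => oZooW   [S -> o Z o]
oZooW => oVVooW   [Z -> V V]
oVVooW => oiSVooW   [V -> i S]
oiSVooW => oioZoVooW   [S -> o Z o]
oioZoVooW => oioZoooVooW   [Z -> Z o o]
oioZoooVooW => oioioooVooW   [Z -> i]
oioioooVooW => oioioooxooW   [V -> x]
oioioooxooW => oioioooxooioi   [W -> i o i]

S => SoW => oZooW => oVVooW => oiSVooW => oioZoVooW => oioZoooVooW => oioioooVooW => oioioooxooW => oioioooxooioi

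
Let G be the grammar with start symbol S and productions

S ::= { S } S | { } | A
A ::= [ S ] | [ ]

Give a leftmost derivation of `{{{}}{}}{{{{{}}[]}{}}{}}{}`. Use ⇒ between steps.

S⇒{S}S⇒{{S}S}S⇒{{{}}S}S⇒{{{}}{}}S⇒{{{}}{}}{S}S⇒{{{}}{}}{{S}S}S⇒{{{}}{}}{{{S}S}S}S⇒{{{}}{}}{{{{S}S}S}S}S⇒{{{}}{}}{{{{{}}S}S}S}S⇒{{{}}{}}{{{{{}}A}S}S}S⇒{{{}}{}}{{{{{}}[]}S}S}S⇒{{{}}{}}{{{{{}}[]}{}}S}S⇒{{{}}{}}{{{{{}}[]}{}}{}}S⇒{{{}}{}}{{{{{}}[]}{}}{}}{}

S ⇒ {S}S   [S ::= { S } S]
{S}S ⇒ {{S}S}S   [S ::= { S } S]
{{S}S}S ⇒ {{{}}S}S   [S ::= { }]
{{{}}S}S ⇒ {{{}}{}}S   [S ::= { }]
{{{}}{}}S ⇒ {{{}}{}}{S}S   [S ::= { S } S]
{{{}}{}}{S}S ⇒ {{{}}{}}{{S}S}S   [S ::= { S } S]
{{{}}{}}{{S}S}S ⇒ {{{}}{}}{{{S}S}S}S   [S ::= { S } S]
{{{}}{}}{{{S}S}S}S ⇒ {{{}}{}}{{{{S}S}S}S}S   [S ::= { S } S]
{{{}}{}}{{{{S}S}S}S}S ⇒ {{{}}{}}{{{{{}}S}S}S}S   [S ::= { }]
{{{}}{}}{{{{{}}S}S}S}S ⇒ {{{}}{}}{{{{{}}A}S}S}S   [S ::= A]
{{{}}{}}{{{{{}}A}S}S}S ⇒ {{{}}{}}{{{{{}}[]}S}S}S   [A ::= [ ]]
{{{}}{}}{{{{{}}[]}S}S}S ⇒ {{{}}{}}{{{{{}}[]}{}}S}S   [S ::= { }]
{{{}}{}}{{{{{}}[]}{}}S}S ⇒ {{{}}{}}{{{{{}}[]}{}}{}}S   [S ::= { }]
{{{}}{}}{{{{{}}[]}{}}{}}S ⇒ {{{}}{}}{{{{{}}[]}{}}{}}{}   [S ::= { }]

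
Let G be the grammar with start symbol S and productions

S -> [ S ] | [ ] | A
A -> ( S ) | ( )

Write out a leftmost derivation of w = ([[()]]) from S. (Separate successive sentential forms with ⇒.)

S ⇒ A   [S -> A]
A ⇒ (S)   [A -> ( S )]
(S) ⇒ ([S])   [S -> [ S ]]
([S]) ⇒ ([[S]])   [S -> [ S ]]
([[S]]) ⇒ ([[A]])   [S -> A]
([[A]]) ⇒ ([[()]])   [A -> ( )]

S ⇒ A ⇒ (S) ⇒ ([S]) ⇒ ([[S]]) ⇒ ([[A]]) ⇒ ([[()]])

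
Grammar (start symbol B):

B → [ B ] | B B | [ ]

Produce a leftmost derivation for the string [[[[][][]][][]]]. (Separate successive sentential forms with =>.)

B=>[B]=>[[B]]=>[[BB]]=>[[BBB]]=>[[[B]BB]]=>[[[BB]BB]]=>[[[[]B]BB]]=>[[[[]BB]BB]]=>[[[[][]B]BB]]=>[[[[][][]]BB]]=>[[[[][][]][]B]]=>[[[[][][]][][]]]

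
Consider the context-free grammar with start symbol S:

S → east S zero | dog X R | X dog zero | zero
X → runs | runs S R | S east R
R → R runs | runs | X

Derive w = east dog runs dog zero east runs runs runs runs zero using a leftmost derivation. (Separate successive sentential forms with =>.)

S => east S zero => east dog X R zero => east dog runs S R R zero => east dog runs dog X R R R zero => east dog runs dog S east R R R R zero => east dog runs dog zero east R R R R zero => east dog runs dog zero east runs R R R zero => east dog runs dog zero east runs runs R R zero => east dog runs dog zero east runs runs runs R zero => east dog runs dog zero east runs runs runs runs zero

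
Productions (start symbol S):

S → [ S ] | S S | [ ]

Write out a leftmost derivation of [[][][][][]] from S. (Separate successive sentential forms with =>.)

S => [S] => [SS] => [SSS] => [SSSS] => [SSSSS] => [[]SSSS] => [[][]SSS] => [[][][]SS] => [[][][][]S] => [[][][][][]]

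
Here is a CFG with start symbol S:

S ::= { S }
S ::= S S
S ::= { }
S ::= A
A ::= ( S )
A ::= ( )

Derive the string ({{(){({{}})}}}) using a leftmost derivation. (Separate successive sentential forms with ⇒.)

S⇒A⇒(S)⇒({S})⇒({{S}})⇒({{SS}})⇒({{AS}})⇒({{()S}})⇒({{(){S}}})⇒({{(){A}}})⇒({{(){(S)}}})⇒({{(){({S})}}})⇒({{(){({{}})}}})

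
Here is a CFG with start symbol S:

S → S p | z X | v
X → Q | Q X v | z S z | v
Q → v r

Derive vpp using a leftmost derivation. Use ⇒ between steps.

S⇒Sp⇒Spp⇒vpp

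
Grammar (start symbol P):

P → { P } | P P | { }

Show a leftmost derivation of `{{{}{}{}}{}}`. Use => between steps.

P => {P}   [P → { P }]
{P} => {PP}   [P → P P]
{PP} => {{P}P}   [P → { P }]
{{P}P} => {{PP}P}   [P → P P]
{{PP}P} => {{PPP}P}   [P → P P]
{{PPP}P} => {{{}PP}P}   [P → { }]
{{{}PP}P} => {{{}{}P}P}   [P → { }]
{{{}{}P}P} => {{{}{}{}}P}   [P → { }]
{{{}{}{}}P} => {{{}{}{}}{}}   [P → { }]

P => {P} => {PP} => {{P}P} => {{PP}P} => {{PPP}P} => {{{}PP}P} => {{{}{}P}P} => {{{}{}{}}P} => {{{}{}{}}{}}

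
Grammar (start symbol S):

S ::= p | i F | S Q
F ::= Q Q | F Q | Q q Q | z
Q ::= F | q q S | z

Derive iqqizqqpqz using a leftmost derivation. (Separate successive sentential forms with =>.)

S => iF => iQQ => iqqSQ => iqqiFQ => iqqizQ => iqqizF => iqqizQqQ => iqqizqqSqQ => iqqizqqpqQ => iqqizqqpqz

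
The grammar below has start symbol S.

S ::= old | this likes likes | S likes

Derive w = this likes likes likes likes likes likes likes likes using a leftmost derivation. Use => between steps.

S => S likes   [S ::= S likes]
S likes => S likes likes   [S ::= S likes]
S likes likes => S likes likes likes   [S ::= S likes]
S likes likes likes => S likes likes likes likes   [S ::= S likes]
S likes likes likes likes => S likes likes likes likes likes   [S ::= S likes]
S likes likes likes likes likes => S likes likes likes likes likes likes   [S ::= S likes]
S likes likes likes likes likes likes => this likes likes likes likes likes likes likes likes   [S ::= this likes likes]

S => S likes => S likes likes => S likes likes likes => S likes likes likes likes => S likes likes likes likes likes => S likes likes likes likes likes likes => this likes likes likes likes likes likes likes likes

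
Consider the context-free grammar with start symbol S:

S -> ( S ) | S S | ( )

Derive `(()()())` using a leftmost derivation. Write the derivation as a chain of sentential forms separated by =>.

S => (S)   [S -> ( S )]
(S) => (SS)   [S -> S S]
(SS) => (()S)   [S -> ( )]
(()S) => (()SS)   [S -> S S]
(()SS) => (()()S)   [S -> ( )]
(()()S) => (()()())   [S -> ( )]

S => (S) => (SS) => (()S) => (()SS) => (()()S) => (()()())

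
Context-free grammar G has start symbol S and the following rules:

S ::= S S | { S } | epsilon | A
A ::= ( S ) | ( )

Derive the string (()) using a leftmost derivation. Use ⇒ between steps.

S ⇒ A ⇒ (S) ⇒ (A) ⇒ (())

S ⇒ A   [S ::= A]
A ⇒ (S)   [A ::= ( S )]
(S) ⇒ (A)   [S ::= A]
(A) ⇒ (())   [A ::= ( )]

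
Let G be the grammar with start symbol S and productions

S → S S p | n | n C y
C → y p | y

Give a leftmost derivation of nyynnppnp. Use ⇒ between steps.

S ⇒ SSp ⇒ SSpSp ⇒ nCySpSp ⇒ nyySpSp ⇒ nyySSppSp ⇒ nyynSppSp ⇒ nyynnppSp ⇒ nyynnppnp

S ⇒ SSp   [S → S S p]
SSp ⇒ SSpSp   [S → S S p]
SSpSp ⇒ nCySpSp   [S → n C y]
nCySpSp ⇒ nyySpSp   [C → y]
nyySpSp ⇒ nyySSppSp   [S → S S p]
nyySSppSp ⇒ nyynSppSp   [S → n]
nyynSppSp ⇒ nyynnppSp   [S → n]
nyynnppSp ⇒ nyynnppnp   [S → n]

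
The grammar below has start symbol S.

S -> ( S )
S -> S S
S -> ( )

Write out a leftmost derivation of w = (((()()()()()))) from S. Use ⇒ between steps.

S⇒(S)⇒((S))⇒(((S)))⇒(((SS)))⇒(((SSS)))⇒(((SSSS)))⇒(((SSSSS)))⇒(((()SSSS)))⇒(((()()SSS)))⇒(((()()()SS)))⇒(((()()()()S)))⇒(((()()()()())))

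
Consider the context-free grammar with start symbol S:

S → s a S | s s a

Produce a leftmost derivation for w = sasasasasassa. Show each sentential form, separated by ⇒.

S ⇒ saS   [S → s a S]
saS ⇒ sasaS   [S → s a S]
sasaS ⇒ sasasaS   [S → s a S]
sasasaS ⇒ sasasasaS   [S → s a S]
sasasasaS ⇒ sasasasasaS   [S → s a S]
sasasasasaS ⇒ sasasasasassa   [S → s s a]

S ⇒ saS ⇒ sasaS ⇒ sasasaS ⇒ sasasasaS ⇒ sasasasasaS ⇒ sasasasasassa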